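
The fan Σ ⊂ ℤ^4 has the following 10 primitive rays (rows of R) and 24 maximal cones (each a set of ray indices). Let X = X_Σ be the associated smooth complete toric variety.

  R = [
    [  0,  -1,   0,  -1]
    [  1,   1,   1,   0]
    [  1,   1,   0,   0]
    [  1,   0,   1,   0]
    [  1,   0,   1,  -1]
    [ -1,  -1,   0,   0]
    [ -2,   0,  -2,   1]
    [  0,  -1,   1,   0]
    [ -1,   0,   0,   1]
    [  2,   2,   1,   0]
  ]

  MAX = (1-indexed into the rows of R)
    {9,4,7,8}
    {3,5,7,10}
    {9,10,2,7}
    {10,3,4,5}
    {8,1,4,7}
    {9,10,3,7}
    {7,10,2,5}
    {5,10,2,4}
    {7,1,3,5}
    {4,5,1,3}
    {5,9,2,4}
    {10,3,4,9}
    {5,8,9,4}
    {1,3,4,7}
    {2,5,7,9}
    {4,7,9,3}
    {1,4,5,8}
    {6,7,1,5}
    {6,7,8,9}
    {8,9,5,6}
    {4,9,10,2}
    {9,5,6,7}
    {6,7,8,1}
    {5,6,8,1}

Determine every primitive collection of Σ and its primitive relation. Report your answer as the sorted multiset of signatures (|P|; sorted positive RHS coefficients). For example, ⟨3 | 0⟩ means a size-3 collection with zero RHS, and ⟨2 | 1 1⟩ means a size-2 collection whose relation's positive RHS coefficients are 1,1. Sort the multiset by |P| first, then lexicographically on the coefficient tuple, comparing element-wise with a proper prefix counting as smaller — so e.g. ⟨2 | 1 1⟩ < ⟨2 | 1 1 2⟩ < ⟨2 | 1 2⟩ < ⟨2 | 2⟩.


17 collections generate NE(X_Σ); each relation:

  P={3,6}:  v_{3} + v_{6} = 0 ; sig = ⟨2 | 0⟩
  P={1,2}:  v_{1} + v_{2} = v_{5} ; sig = ⟨2 | 1⟩
  P={1,9}:  v_{1} + v_{9} = v_{6} ; sig = ⟨2 | 1⟩
  P={2,3}:  v_{2} + v_{3} = v_{10} ; sig = ⟨2 | 1⟩
  P={3,8}:  v_{3} + v_{8} = v_{4} ; sig = ⟨2 | 1⟩
  P={4,6}:  v_{4} + v_{6} = v_{8} ; sig = ⟨2 | 1⟩
  P={6,10}:  v_{6} + v_{10} = v_{2} ; sig = ⟨2 | 1⟩
  P={1,10}:  v_{1} + v_{10} = v_{3} + v_{5} ; sig = ⟨2 | 1 1⟩
  P={2,6}:  v_{2} + v_{6} = v_{5} + v_{9} ; sig = ⟨2 | 1 1⟩
  P={8,10}:  v_{8} + v_{10} = v_{2} + v_{4} ; sig = ⟨2 | 1 1⟩
  P={2,8}:  v_{2} + v_{8} = v_{4} + v_{5} + v_{9} ; sig = ⟨2 | 1 1 1⟩
  P={4,5,7}:  v_{4} + v_{5} + v_{7} = 0 ; sig = ⟨3 | 0⟩
  P={3,5,9}:  v_{3} + v_{5} + v_{9} = v_{2} ; sig = ⟨3 | 1⟩
  P={5,7,8}:  v_{5} + v_{7} + v_{8} = v_{6} ; sig = ⟨3 | 1⟩
  P={2,4,7}:  v_{2} + v_{4} + v_{7} = v_{3} + v_{9} ; sig = ⟨3 | 1 1⟩
  P={4,7,10}:  v_{4} + v_{7} + v_{10} = 2·v_{3} + v_{9} ; sig = ⟨3 | 1 2⟩
  P={5,9,10}:  v_{5} + v_{9} + v_{10} = 2·v_{2} ; sig = ⟨3 | 2⟩

Hence PRS(X_Σ) =
[⟨2 | 0⟩, ⟨2 | 1⟩, ⟨2 | 1⟩, ⟨2 | 1⟩, ⟨2 | 1⟩, ⟨2 | 1⟩, ⟨2 | 1⟩, ⟨2 | 1 1⟩, ⟨2 | 1 1⟩, ⟨2 | 1 1⟩, ⟨2 | 1 1 1⟩, ⟨3 | 0⟩, ⟨3 | 1⟩, ⟨3 | 1⟩, ⟨3 | 1 1⟩, ⟨3 | 1 2⟩, ⟨3 | 2⟩]


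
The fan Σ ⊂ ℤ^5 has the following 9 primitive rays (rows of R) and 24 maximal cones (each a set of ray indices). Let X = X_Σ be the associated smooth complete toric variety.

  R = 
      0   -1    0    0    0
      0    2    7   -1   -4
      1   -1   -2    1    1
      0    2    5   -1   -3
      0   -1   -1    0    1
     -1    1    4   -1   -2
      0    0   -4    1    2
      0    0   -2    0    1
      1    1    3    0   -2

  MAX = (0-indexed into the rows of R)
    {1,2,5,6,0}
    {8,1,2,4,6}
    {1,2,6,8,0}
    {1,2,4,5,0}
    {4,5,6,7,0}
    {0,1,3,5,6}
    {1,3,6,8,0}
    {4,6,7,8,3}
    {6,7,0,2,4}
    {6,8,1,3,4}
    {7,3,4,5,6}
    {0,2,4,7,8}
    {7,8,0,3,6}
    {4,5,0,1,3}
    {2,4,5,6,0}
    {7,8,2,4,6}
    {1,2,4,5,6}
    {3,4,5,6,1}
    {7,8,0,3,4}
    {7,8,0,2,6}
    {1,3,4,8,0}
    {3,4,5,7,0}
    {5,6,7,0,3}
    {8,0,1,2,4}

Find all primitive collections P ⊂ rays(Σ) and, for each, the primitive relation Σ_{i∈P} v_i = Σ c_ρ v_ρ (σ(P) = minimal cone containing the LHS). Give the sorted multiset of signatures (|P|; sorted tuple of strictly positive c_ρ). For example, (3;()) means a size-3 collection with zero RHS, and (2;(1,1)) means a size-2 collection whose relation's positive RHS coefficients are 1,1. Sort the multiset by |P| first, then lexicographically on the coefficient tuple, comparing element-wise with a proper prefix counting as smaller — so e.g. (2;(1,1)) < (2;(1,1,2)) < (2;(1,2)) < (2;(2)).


Σ has 7 primitive collections:

  P={1,7}:  v_{1} + v_{7} = v_{3} — sig = (2;(1))
  P={2,3}:  v_{2} + v_{3} = v_{8} — sig = (2;(1))
  P={5,8}:  v_{5} + v_{8} = v_{1} — sig = (2;(1))
  P={2,5,7}:  v_{2} + v_{5} + v_{7} = 0 — sig = (3;())
  P={0,3,4,6}:  v_{0} + v_{3} + v_{4} + v_{6} = 0 — sig = (4;())
  P={0,4,6,8}:  v_{0} + v_{4} + v_{6} + v_{8} = v_{2} — sig = (4;(1))
  P={0,1,4,6}:  v_{0} + v_{1} + v_{4} + v_{6} = v_{2} + v_{5} — sig = (4;(1,1))

Hence PRS(X_Σ) =
[(2;(1)), (2;(1)), (2;(1)), (3;()), (4;()), (4;(1)), (4;(1,1))]


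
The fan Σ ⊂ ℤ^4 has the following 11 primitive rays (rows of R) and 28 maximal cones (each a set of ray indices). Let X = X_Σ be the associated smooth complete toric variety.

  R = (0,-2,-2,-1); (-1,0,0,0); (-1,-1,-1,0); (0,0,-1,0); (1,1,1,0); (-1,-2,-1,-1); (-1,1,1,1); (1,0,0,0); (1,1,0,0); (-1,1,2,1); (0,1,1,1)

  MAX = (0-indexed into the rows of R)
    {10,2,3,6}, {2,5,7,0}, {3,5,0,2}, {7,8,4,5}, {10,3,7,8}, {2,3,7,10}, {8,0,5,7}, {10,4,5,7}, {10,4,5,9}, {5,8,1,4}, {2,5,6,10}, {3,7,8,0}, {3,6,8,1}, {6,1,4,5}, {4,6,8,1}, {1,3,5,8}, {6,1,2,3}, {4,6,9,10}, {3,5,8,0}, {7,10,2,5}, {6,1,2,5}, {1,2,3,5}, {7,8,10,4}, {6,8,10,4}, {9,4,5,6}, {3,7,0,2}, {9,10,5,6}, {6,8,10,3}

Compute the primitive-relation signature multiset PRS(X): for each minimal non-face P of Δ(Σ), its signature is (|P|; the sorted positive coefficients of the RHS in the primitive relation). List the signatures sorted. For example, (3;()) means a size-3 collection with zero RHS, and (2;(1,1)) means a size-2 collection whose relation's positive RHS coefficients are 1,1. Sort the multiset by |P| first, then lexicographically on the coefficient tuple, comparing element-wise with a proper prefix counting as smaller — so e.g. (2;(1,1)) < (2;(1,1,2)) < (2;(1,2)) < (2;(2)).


The 22 primitive collections of Σ (r=11, n=4):

  • {1,7}:  v_{1} + v_{7} = 0 — sig = (2;())
  • {2,4}:  v_{2} + v_{4} = 0 — sig = (2;())
  • {0,6}:  v_{0} + v_{6} = v_{2} — sig = (2;(1))
  • {1,10}:  v_{1} + v_{10} = v_{6} — sig = (2;(1))
  • {2,8}:  v_{2} + v_{8} = v_{3} — sig = (2;(1))
  • {3,4}:  v_{3} + v_{4} = v_{8} — sig = (2;(1))
  • {3,9}:  v_{3} + v_{9} = v_{6} — sig = (2;(1))
  • {6,7}:  v_{6} + v_{7} = v_{10} — sig = (2;(1))
  • {0,1}:  v_{0} + v_{1} = v_{3} + v_{5} — sig = (2;(1,1))
  • {0,9}:  v_{0} + v_{9} = v_{5} + v_{10} — sig = (2;(1,1))
  • {0,10}:  v_{0} + v_{10} = v_{2} + v_{7} — sig = (2;(1,1))
  • {8,9}:  v_{8} + v_{9} = v_{4} + v_{6} — sig = (2;(1,1))
  • {0,4}:  v_{0} + v_{4} = v_{5} + v_{7} + v_{8} — sig = (2;(1,1,1))
  • {2,9}:  v_{2} + v_{9} = v_{5} + v_{6} + v_{10} — sig = (2;(1,1,1))
  • {1,9}:  v_{1} + v_{9} = v_{4} + v_{5} + 2·v_{6} — sig = (2;(1,1,2))
  • {7,9}:  v_{7} + v_{9} = v_{4} + v_{5} + 2·v_{10} — sig = (2;(1,1,2))
  • {5,8,10}:  v_{5} + v_{8} + v_{10} = 0 — sig = (3;())
  • {3,5,7}:  v_{3} + v_{5} + v_{7} = v_{0} — sig = (3;(1))
  • {3,5,10}:  v_{3} + v_{5} + v_{10} = v_{2} — sig = (3;(1))
  • {5,6,8}:  v_{5} + v_{6} + v_{8} = v_{1} — sig = (3;(1))
  • {3,5,6}:  v_{3} + v_{5} + v_{6} = v_{1} + v_{2} — sig = (3;(1,1))
  • {4,5,6,10}:  v_{4} + v_{5} + v_{6} + v_{10} = v_{9} — sig = (4;(1))

Sorted signature multiset PRS(X):
[(2;()), (2;()), (2;(1)), (2;(1)), (2;(1)), (2;(1)), (2;(1)), (2;(1)), (2;(1,1)), (2;(1,1)), (2;(1,1)), (2;(1,1)), (2;(1,1,1)), (2;(1,1,1)), (2;(1,1,2)), (2;(1,1,2)), (3;()), (3;(1)), (3;(1)), (3;(1)), (3;(1,1)), (4;(1))]


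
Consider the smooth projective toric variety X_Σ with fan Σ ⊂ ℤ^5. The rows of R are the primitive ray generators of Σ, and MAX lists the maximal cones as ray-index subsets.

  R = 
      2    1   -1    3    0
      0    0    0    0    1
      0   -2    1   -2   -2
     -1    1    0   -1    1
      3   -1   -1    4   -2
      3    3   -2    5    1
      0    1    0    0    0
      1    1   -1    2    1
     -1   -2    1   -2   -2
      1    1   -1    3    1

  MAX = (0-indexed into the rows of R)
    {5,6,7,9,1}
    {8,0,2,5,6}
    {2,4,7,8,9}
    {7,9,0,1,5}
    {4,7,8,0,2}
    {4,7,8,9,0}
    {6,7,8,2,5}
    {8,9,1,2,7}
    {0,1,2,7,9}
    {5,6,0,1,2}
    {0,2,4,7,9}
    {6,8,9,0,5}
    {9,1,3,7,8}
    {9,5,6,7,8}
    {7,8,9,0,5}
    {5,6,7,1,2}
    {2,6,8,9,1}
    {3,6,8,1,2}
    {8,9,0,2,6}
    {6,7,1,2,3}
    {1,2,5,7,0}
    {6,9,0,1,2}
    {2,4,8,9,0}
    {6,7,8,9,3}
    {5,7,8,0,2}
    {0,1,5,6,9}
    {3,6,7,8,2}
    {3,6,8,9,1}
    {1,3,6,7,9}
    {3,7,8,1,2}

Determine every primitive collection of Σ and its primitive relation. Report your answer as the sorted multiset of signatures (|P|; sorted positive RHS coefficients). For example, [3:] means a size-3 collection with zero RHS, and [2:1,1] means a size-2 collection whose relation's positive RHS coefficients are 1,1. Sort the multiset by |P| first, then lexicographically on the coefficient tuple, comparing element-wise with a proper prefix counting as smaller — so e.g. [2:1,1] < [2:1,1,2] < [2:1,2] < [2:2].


14 collections generate NE(X_Σ); each relation:

  P={0,3}:  v_{0} + v_{3} = v_{6} + v_{7} ; sig = [2:1,1]
  P={3,4}:  v_{3} + v_{4} = v_{0} + v_{7} + v_{8} ; sig = [2:1,1,1]
  P={4,5}:  v_{4} + v_{5} = 3·v_{0} + v_{7} + v_{8} ; sig = [2:1,1,3]
  P={4,6}:  v_{4} + v_{6} = 2·v_{0} + v_{8} ; sig = [2:1,2]
  P={1,4}:  v_{1} + v_{4} = 2·v_{2} + v_{7} + 2·v_{9} ; sig = [2:1,2,2]
  P={3,5}:  v_{3} + v_{5} = 2·v_{6} + 2·v_{7} ; sig = [2:2,2]
  P={2,3,9}:  v_{2} + v_{3} + v_{9} = 0 ; sig = [3:]
  P={0,6,7}:  v_{0} + v_{6} + v_{7} = v_{5} ; sig = [3:1]
  P={1,5,8}:  v_{1} + v_{5} + v_{8} = v_{0} ; sig = [3:1]
  P={0,1,8}:  v_{0} + v_{1} + v_{8} = v_{2} + v_{9} ; sig = [3:1,1]
  P={2,5,9}:  v_{2} + v_{5} + v_{9} = 2·v_{0} ; sig = [3:2]
  P={1,6,7,8}:  v_{1} + v_{6} + v_{7} + v_{8} = 0 ; sig = [4:]
  P={2,6,7,9}:  v_{2} + v_{6} + v_{7} + v_{9} = v_{0} ; sig = [4:1]
  P={0,2,7,8,9}:  v_{0} + v_{2} + v_{7} + v_{8} + v_{9} = v_{4} ; sig = [5:1]

Sorted signature multiset PRS(X):
    [2:1,1]
    [2:1,1,1]
    [2:1,1,3]
    [2:1,2]
    [2:1,2,2]
    [2:2,2]
    [3:]
    [3:1]
    [3:1]
    [3:1,1]
    [3:2]
    [4:]
    [4:1]
    [5:1]


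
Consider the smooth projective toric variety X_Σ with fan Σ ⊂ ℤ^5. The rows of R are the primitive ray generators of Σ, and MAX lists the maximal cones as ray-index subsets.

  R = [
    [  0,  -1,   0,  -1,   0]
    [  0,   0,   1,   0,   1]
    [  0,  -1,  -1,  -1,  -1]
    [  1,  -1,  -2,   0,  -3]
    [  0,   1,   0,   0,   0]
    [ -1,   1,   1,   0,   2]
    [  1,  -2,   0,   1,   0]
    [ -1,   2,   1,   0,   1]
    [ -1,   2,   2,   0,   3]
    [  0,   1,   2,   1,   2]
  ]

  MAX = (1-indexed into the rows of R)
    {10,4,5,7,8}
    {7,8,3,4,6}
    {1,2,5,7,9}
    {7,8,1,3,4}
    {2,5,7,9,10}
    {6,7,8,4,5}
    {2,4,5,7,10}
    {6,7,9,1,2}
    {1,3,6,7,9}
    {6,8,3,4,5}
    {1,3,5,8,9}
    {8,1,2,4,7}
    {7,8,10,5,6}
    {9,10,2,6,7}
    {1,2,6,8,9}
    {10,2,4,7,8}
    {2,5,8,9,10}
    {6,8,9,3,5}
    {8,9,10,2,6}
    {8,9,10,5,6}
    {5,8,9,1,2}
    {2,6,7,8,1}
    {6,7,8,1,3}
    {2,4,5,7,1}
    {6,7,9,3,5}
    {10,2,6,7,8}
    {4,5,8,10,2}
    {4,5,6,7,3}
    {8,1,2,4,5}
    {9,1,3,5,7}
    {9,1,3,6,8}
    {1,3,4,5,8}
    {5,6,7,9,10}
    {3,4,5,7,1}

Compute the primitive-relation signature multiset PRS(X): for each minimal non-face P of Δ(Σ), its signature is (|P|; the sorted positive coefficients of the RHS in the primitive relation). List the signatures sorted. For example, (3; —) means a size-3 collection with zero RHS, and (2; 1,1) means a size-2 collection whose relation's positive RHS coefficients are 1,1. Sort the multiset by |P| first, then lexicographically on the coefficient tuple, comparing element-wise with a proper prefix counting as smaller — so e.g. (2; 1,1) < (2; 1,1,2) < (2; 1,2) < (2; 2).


Primitive collections (13):

  {2,3}:  v_{2} + v_{3} = v_{1}  ⇒ sig = (2; 1)
  {3,10}:  v_{3} + v_{10} = v_{2}  ⇒ sig = (2; 1)
  {4,9}:  v_{4} + v_{9} = v_{5}  ⇒ sig = (2; 1)
  {1,10}:  v_{1} + v_{10} = 2·v_{2}  ⇒ sig = (2; 2)
  {2,4,6}:  v_{2} + v_{4} + v_{6} = 0  ⇒ sig = (3; —)
  {1,4,6}:  v_{1} + v_{4} + v_{6} = v_{3}  ⇒ sig = (3; 1)
  {2,5,6}:  v_{2} + v_{5} + v_{6} = v_{9}  ⇒ sig = (3; 1)
  {1,5,6}:  v_{1} + v_{5} + v_{6} = v_{3} + v_{9}  ⇒ sig = (3; 1,1)
  {7,8,9}:  v_{7} + v_{8} + v_{9} = v_{6} + v_{10}  ⇒ sig = (3; 1,1)
  {4,6,10}:  v_{4} + v_{6} + v_{10} = v_{5} + v_{7} + v_{8}  ⇒ sig = (3; 1,1,1)
  {3,5,7,8}:  v_{3} + v_{5} + v_{7} + v_{8} = 0  ⇒ sig = (4; —)
  {1,5,7,8}:  v_{1} + v_{5} + v_{7} + v_{8} = v_{2}  ⇒ sig = (4; 1)
  {2,5,7,8}:  v_{2} + v_{5} + v_{7} + v_{8} = v_{10}  ⇒ sig = (4; 1)

so the primitive-relation signature multiset is
[(2; 1), (2; 1), (2; 1), (2; 2), (3; —), (3; 1), (3; 1), (3; 1,1), (3; 1,1), (3; 1,1,1), (4; —), (4; 1), (4; 1)]


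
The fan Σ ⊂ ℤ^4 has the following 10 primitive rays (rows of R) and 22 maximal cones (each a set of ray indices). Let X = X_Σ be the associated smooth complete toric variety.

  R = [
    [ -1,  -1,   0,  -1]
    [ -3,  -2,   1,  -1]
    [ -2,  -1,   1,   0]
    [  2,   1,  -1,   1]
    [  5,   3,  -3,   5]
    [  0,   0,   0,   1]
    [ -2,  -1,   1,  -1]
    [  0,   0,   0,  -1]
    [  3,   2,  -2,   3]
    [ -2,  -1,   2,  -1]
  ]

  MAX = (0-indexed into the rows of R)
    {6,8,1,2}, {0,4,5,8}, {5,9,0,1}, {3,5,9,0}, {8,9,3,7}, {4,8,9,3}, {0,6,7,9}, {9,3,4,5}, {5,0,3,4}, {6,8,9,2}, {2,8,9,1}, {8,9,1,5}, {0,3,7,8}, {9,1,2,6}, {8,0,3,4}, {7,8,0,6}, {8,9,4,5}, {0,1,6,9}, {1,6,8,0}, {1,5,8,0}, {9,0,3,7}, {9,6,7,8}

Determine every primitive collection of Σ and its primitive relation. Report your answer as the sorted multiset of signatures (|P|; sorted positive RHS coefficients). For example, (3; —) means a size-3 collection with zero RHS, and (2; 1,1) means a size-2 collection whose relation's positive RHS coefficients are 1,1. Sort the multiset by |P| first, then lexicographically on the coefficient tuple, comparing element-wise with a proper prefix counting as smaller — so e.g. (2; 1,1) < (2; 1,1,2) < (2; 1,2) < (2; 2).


The 17 primitive collections of Σ (r=10, n=4):

  {3,6}:  v_{3} + v_{6} = 0  →  sig = (2; —)
  {5,7}:  v_{5} + v_{7} = 0  →  sig = (2; —)
  {0,2}:  v_{0} + v_{2} = v_{1}  →  sig = (2; 1)
  {2,3}:  v_{2} + v_{3} = v_{5}  →  sig = (2; 1)
  {2,7}:  v_{2} + v_{7} = v_{6}  →  sig = (2; 1)
  {5,6}:  v_{5} + v_{6} = v_{2}  →  sig = (2; 1)
  {1,3}:  v_{1} + v_{3} = v_{0} + v_{5}  →  sig = (2; 1,1)
  {1,7}:  v_{1} + v_{7} = v_{0} + v_{6}  →  sig = (2; 1,1)
  {4,6}:  v_{4} + v_{6} = v_{5} + v_{8}  →  sig = (2; 1,1)
  {4,7}:  v_{4} + v_{7} = v_{3} + v_{8}  →  sig = (2; 1,1)
  {2,5}:  v_{2} + v_{5} = v_{1} + v_{8} + v_{9}  →  sig = (2; 1,1,1)
  {1,4}:  v_{1} + v_{4} = v_{0} + 2·v_{5} + v_{8}  →  sig = (2; 1,1,2)
  {2,4}:  v_{2} + v_{4} = 2·v_{5} + v_{8}  →  sig = (2; 1,2)
  {0,8,9}:  v_{0} + v_{8} + v_{9} = v_{5}  →  sig = (3; 1)
  {3,5,8}:  v_{3} + v_{5} + v_{8} = v_{4}  →  sig = (3; 1)
  {0,4,9}:  v_{0} + v_{4} + v_{9} = v_{3} + 2·v_{5}  →  sig = (3; 1,2)
  {1,6,8,9}:  v_{1} + v_{6} + v_{8} + v_{9} = 2·v_{2}  →  sig = (4; 2)

Signatures (|P|; sorted positive RHS coefficients), sorted:
    |P|=2: 13 collections, coeffs (), (), (1), (1), (1), (1), (1,1), (1,1), (1,1), (1,1), (1,1,1), (1,1,2), (1,2)
    |P|=3: 3 collections, coeffs (1), (1), (1,2)
    |P|=4: 1 collection, coeffs (2)


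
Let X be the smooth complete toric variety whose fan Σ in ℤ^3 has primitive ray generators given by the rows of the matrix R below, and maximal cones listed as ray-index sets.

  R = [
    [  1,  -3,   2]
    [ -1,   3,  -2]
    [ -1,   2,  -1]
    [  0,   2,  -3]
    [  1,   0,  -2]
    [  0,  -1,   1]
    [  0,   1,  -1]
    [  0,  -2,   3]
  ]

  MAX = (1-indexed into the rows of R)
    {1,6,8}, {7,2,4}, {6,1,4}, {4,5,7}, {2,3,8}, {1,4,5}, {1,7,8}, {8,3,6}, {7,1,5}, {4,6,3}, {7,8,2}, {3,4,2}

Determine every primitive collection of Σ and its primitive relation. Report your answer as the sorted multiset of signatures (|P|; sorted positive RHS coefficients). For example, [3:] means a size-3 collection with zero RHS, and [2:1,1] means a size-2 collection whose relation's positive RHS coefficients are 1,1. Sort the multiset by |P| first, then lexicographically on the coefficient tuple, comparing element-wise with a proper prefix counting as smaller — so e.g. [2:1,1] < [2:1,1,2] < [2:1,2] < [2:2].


Δ(Σ) — 8 vertices, 11 min non-faces:

  P={1,2}:  v_{1} + v_{2} = 0  →  sig = [2:]
  P={4,8}:  v_{4} + v_{8} = 0  →  sig = [2:]
  P={6,7}:  v_{6} + v_{7} = 0  →  sig = [2:]
  P={1,3}:  v_{1} + v_{3} = v_{6}  →  sig = [2:1]
  P={2,6}:  v_{2} + v_{6} = v_{3}  →  sig = [2:1]
  P={3,5}:  v_{3} + v_{5} = v_{4}  →  sig = [2:1]
  P={3,7}:  v_{3} + v_{7} = v_{2}  →  sig = [2:1]
  P={2,5}:  v_{2} + v_{5} = v_{4} + v_{7}  →  sig = [2:1,1]
  P={5,6}:  v_{5} + v_{6} = v_{1} + v_{4}  →  sig = [2:1,1]
  P={5,8}:  v_{5} + v_{8} = v_{1} + v_{7}  →  sig = [2:1,1]
  P={1,4,7}:  v_{1} + v_{4} + v_{7} = v_{5}  →  sig = [3:1]

so the primitive-relation signature multiset is
{ [2:] ×3,  [2:1] ×4,  [2:1,1] ×3,  [3:1] }


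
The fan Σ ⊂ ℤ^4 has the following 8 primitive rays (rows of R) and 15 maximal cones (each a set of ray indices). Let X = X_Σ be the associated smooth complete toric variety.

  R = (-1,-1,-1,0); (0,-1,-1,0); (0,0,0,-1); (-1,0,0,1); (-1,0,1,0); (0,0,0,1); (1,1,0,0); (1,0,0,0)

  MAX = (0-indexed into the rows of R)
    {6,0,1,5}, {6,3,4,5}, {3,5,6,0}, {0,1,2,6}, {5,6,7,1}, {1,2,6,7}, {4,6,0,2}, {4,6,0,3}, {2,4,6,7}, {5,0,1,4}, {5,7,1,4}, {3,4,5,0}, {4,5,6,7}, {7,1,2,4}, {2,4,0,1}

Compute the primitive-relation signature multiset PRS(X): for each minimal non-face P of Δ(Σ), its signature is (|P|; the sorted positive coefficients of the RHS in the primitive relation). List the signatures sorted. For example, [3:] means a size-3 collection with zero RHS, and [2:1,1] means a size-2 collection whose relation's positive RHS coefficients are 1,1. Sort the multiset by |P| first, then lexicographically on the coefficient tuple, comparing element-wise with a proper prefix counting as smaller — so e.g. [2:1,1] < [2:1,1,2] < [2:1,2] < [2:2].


Σ has 7 primitive collections:

  P = {2,5}:  v_{2} + v_{5} = 0  →  sig = [2:]
  P = {0,7}:  v_{0} + v_{7} = v_{1}  →  sig = [2:1]
  P = {3,7}:  v_{3} + v_{7} = v_{5}  →  sig = [2:1]
  P = {1,3}:  v_{1} + v_{3} = v_{0} + v_{5}  →  sig = [2:1,1]
  P = {2,3}:  v_{2} + v_{3} = v_{0} + v_{4} + v_{6}  →  sig = [2:1,1,1]
  P = {1,4,6}:  v_{1} + v_{4} + v_{6} = 0  →  sig = [3:]
  P = {0,4,5,6}:  v_{0} + v_{4} + v_{5} + v_{6} = v_{3}  →  sig = [4:1]

Signatures (|P|; sorted positive RHS coefficients), sorted:
[[2:], [2:1], [2:1], [2:1,1], [2:1,1,1], [3:], [4:1]]


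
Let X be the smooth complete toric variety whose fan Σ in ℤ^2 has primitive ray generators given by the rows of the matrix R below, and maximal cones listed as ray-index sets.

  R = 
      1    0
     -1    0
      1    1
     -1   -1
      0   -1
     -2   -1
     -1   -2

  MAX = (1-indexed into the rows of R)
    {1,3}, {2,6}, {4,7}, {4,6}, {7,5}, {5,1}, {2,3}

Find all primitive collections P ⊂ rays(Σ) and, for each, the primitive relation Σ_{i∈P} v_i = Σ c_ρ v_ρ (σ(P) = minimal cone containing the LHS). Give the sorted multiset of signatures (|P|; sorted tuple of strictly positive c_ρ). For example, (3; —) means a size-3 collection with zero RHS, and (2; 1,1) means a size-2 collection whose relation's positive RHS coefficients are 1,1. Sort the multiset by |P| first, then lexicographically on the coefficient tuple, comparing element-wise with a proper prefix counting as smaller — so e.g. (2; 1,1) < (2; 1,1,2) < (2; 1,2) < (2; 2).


The 14 primitive collections of Σ (r=7, n=2):

  • {1,2}:  v_{1} + v_{2} = 0 — sig = (2; —)
  • {3,4}:  v_{3} + v_{4} = 0 — sig = (2; —)
  • {1,4}:  v_{1} + v_{4} = v_{5} — sig = (2; 1)
  • {1,6}:  v_{1} + v_{6} = v_{4} — sig = (2; 1)
  • {2,4}:  v_{2} + v_{4} = v_{6} — sig = (2; 1)
  • {2,5}:  v_{2} + v_{5} = v_{4} — sig = (2; 1)
  • {3,5}:  v_{3} + v_{5} = v_{1} — sig = (2; 1)
  • {3,6}:  v_{3} + v_{6} = v_{2} — sig = (2; 1)
  • {3,7}:  v_{3} + v_{7} = v_{5} — sig = (2; 1)
  • {4,5}:  v_{4} + v_{5} = v_{7} — sig = (2; 1)
  • {1,7}:  v_{1} + v_{7} = 2·v_{5} — sig = (2; 2)
  • {2,7}:  v_{2} + v_{7} = 2·v_{4} — sig = (2; 2)
  • {5,6}:  v_{5} + v_{6} = 2·v_{4} — sig = (2; 2)
  • {6,7}:  v_{6} + v_{7} = 3·v_{4} — sig = (2; 3)

Signatures (|P|; sorted positive RHS coefficients), sorted:
[(2; —), (2; —), (2; 1), (2; 1), (2; 1), (2; 1), (2; 1), (2; 1), (2; 1), (2; 1), (2; 2), (2; 2), (2; 2), (2; 3)]


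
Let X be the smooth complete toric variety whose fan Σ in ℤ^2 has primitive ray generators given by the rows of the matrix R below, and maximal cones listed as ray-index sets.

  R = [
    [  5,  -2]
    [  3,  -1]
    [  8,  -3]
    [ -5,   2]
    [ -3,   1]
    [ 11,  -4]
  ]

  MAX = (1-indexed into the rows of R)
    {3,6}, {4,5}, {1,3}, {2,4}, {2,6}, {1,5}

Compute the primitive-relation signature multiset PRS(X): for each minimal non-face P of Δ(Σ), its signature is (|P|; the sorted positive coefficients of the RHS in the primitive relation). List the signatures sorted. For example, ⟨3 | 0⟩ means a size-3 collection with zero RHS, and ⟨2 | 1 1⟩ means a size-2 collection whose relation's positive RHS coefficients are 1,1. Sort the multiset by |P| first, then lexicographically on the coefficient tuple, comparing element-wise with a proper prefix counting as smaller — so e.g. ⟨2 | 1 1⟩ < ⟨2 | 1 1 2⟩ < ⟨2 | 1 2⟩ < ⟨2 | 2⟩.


Δ(Σ) — 6 vertices, 9 min non-faces:

  • {1,4}:  v_{1} + v_{4} = 0  ⟹  sig = ⟨2 | 0⟩
  • {2,5}:  v_{2} + v_{5} = 0  ⟹  sig = ⟨2 | 0⟩
  • {1,2}:  v_{1} + v_{2} = v_{3}  ⟹  sig = ⟨2 | 1⟩
  • {2,3}:  v_{2} + v_{3} = v_{6}  ⟹  sig = ⟨2 | 1⟩
  • {3,4}:  v_{3} + v_{4} = v_{2}  ⟹  sig = ⟨2 | 1⟩
  • {3,5}:  v_{3} + v_{5} = v_{1}  ⟹  sig = ⟨2 | 1⟩
  • {5,6}:  v_{5} + v_{6} = v_{3}  ⟹  sig = ⟨2 | 1⟩
  • {1,6}:  v_{1} + v_{6} = 2·v_{3}  ⟹  sig = ⟨2 | 2⟩
  • {4,6}:  v_{4} + v_{6} = 2·v_{2}  ⟹  sig = ⟨2 | 2⟩

so the primitive-relation signature multiset is
[⟨2 | 0⟩, ⟨2 | 0⟩, ⟨2 | 1⟩, ⟨2 | 1⟩, ⟨2 | 1⟩, ⟨2 | 1⟩, ⟨2 | 1⟩, ⟨2 | 2⟩, ⟨2 | 2⟩]


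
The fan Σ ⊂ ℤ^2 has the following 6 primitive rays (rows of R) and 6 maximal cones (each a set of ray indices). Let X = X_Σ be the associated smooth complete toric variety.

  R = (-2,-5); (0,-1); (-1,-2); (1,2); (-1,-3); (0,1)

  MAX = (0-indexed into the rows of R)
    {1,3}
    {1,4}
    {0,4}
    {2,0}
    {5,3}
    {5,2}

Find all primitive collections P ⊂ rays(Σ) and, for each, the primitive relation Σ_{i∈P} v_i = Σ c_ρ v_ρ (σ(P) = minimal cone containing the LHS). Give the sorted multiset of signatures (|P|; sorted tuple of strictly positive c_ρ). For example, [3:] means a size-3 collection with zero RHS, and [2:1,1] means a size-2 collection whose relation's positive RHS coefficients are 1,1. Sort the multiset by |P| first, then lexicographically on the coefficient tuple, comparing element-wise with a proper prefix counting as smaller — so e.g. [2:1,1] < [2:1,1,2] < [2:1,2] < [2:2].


9 minimal non-faces of Δ(Σ) (on 6 rays):

  {1,5}:  v_{1} + v_{5} = 0 — sig = [2:]
  {2,3}:  v_{2} + v_{3} = 0 — sig = [2:]
  {0,3}:  v_{0} + v_{3} = v_{4} — sig = [2:1]
  {1,2}:  v_{1} + v_{2} = v_{4} — sig = [2:1]
  {2,4}:  v_{2} + v_{4} = v_{0} — sig = [2:1]
  {3,4}:  v_{3} + v_{4} = v_{1} — sig = [2:1]
  {4,5}:  v_{4} + v_{5} = v_{2} — sig = [2:1]
  {0,1}:  v_{0} + v_{1} = 2·v_{4} — sig = [2:2]
  {0,5}:  v_{0} + v_{5} = 2·v_{2} — sig = [2:2]

Hence PRS(X_Σ) =
    |P|=2: 9 collections, coeffs (), (), (1), (1), (1), (1), (1), (2), (2)


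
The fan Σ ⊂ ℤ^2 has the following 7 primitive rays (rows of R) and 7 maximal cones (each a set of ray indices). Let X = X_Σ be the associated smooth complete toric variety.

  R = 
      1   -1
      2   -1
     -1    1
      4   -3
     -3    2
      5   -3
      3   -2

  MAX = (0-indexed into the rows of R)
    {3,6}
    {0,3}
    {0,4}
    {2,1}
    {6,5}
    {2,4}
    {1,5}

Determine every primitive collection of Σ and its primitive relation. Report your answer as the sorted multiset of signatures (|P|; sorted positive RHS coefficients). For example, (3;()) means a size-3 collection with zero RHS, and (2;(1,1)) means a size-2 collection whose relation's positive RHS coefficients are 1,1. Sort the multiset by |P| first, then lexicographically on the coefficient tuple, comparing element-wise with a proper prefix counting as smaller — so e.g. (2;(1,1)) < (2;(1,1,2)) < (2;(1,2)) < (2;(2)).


The 14 primitive collections of Σ (r=7, n=2):

  • {0,2}:  v_{0} + v_{2} = 0  so sig = (2;())
  • {4,6}:  v_{4} + v_{6} = 0  so sig = (2;())
  • {0,1}:  v_{0} + v_{1} = v_{6}  so sig = (2;(1))
  • {0,6}:  v_{0} + v_{6} = v_{3}  so sig = (2;(1))
  • {1,4}:  v_{1} + v_{4} = v_{2}  so sig = (2;(1))
  • {1,6}:  v_{1} + v_{6} = v_{5}  so sig = (2;(1))
  • {2,3}:  v_{2} + v_{3} = v_{6}  so sig = (2;(1))
  • {2,6}:  v_{2} + v_{6} = v_{1}  so sig = (2;(1))
  • {3,4}:  v_{3} + v_{4} = v_{0}  so sig = (2;(1))
  • {4,5}:  v_{4} + v_{5} = v_{1}  so sig = (2;(1))
  • {0,5}:  v_{0} + v_{5} = 2·v_{6}  so sig = (2;(2))
  • {1,3}:  v_{1} + v_{3} = 2·v_{6}  so sig = (2;(2))
  • {2,5}:  v_{2} + v_{5} = 2·v_{1}  so sig = (2;(2))
  • {3,5}:  v_{3} + v_{5} = 3·v_{6}  so sig = (2;(3))

Signatures (|P|; sorted positive RHS coefficients), sorted:
    (2;())
    (2;())
    (2;(1))
    (2;(1))
    (2;(1))
    (2;(1))
    (2;(1))
    (2;(1))
    (2;(1))
    (2;(1))
    (2;(2))
    (2;(2))
    (2;(2))
    (2;(3))


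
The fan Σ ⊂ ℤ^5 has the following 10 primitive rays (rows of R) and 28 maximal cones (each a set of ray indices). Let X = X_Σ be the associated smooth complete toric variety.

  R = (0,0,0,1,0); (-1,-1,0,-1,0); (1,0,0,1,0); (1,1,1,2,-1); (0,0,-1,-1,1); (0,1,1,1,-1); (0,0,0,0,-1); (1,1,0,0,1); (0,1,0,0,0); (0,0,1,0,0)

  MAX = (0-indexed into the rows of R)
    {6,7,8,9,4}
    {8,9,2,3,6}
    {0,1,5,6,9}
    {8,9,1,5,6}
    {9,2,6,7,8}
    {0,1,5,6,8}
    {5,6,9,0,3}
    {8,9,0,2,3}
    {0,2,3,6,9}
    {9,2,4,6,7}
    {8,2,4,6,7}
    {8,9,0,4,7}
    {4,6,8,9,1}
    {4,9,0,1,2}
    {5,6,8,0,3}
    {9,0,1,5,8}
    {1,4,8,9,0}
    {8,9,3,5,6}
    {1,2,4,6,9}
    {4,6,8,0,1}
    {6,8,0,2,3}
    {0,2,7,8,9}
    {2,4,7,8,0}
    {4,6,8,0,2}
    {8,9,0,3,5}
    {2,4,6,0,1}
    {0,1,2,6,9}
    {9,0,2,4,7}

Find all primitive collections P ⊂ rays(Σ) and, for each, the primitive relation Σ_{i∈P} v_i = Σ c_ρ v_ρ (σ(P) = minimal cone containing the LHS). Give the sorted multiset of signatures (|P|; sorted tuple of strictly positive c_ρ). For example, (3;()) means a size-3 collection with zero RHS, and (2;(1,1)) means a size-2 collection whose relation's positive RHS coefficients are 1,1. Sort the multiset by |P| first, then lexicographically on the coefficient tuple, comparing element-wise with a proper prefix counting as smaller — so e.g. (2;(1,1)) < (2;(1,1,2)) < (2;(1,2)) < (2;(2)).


12 collections generate NE(X_Σ); each relation:

  {2,5}:  v_{2} + v_{5} = v_{3}  →  sig = (2;(1))
  {4,5}:  v_{4} + v_{5} = v_{8}  →  sig = (2;(1))
  {1,7}:  v_{1} + v_{7} = v_{4} + v_{9}  →  sig = (2;(1,1))
  {3,4}:  v_{3} + v_{4} = v_{2} + v_{8}  →  sig = (2;(1,1))
  {1,3}:  v_{1} + v_{3} = v_{0} + v_{6} + v_{9}  →  sig = (2;(1,1,1))
  {5,7}:  v_{5} + v_{7} = v_{2} + 2·v_{8} + v_{9}  →  sig = (2;(1,1,2))
  {3,7}:  v_{3} + v_{7} = 2·v_{2} + 2·v_{8} + v_{9}  →  sig = (2;(1,2,2))
  {1,2,8}:  v_{1} + v_{2} + v_{8} = 0  →  sig = (3;())
  {0,6,7}:  v_{0} + v_{6} + v_{7} = v_{2} + v_{8}  →  sig = (3;(1,1))
  {0,4,6,9}:  v_{0} + v_{4} + v_{6} + v_{9} = 0  →  sig = (4;())
  {0,6,8,9}:  v_{0} + v_{6} + v_{8} + v_{9} = v_{5}  →  sig = (4;(1))
  {2,4,8,9}:  v_{2} + v_{4} + v_{8} + v_{9} = v_{7}  →  sig = (4;(1))

Signatures (|P|; sorted positive RHS coefficients), sorted:
    (2;(1))
    (2;(1))
    (2;(1,1))
    (2;(1,1))
    (2;(1,1,1))
    (2;(1,1,2))
    (2;(1,2,2))
    (3;())
    (3;(1,1))
    (4;())
    (4;(1))
    (4;(1))


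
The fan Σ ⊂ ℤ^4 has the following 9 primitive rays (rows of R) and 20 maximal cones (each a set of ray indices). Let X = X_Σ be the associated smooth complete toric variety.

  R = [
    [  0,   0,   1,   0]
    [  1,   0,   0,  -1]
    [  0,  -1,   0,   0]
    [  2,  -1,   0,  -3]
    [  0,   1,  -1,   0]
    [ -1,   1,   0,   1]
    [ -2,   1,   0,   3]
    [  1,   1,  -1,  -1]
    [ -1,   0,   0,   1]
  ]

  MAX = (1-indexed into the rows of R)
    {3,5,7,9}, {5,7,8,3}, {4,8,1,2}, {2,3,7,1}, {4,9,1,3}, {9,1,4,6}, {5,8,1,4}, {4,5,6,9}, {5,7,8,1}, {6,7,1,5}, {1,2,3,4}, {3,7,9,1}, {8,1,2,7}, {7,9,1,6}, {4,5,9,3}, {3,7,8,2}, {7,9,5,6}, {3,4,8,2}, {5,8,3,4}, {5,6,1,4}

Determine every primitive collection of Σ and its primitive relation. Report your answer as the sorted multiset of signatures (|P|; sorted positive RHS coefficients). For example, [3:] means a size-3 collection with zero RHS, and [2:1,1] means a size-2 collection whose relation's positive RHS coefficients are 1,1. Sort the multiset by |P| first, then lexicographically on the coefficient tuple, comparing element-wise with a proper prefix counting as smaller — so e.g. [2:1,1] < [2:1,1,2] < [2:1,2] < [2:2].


10 minimal non-faces of Δ(Σ) (on 9 rays):

  P = {2,9}:  v_{2} + v_{9} = 0  ⇒ sig = [2:]
  P = {4,7}:  v_{4} + v_{7} = 0  ⇒ sig = [2:]
  P = {2,5}:  v_{2} + v_{5} = v_{8}  ⇒ sig = [2:1]
  P = {3,6}:  v_{3} + v_{6} = v_{9}  ⇒ sig = [2:1]
  P = {8,9}:  v_{8} + v_{9} = v_{5}  ⇒ sig = [2:1]
  P = {2,6}:  v_{2} + v_{6} = v_{1} + v_{5}  ⇒ sig = [2:1,1]
  P = {6,8}:  v_{6} + v_{8} = v_{1} + 2·v_{5}  ⇒ sig = [2:1,2]
  P = {1,3,5}:  v_{1} + v_{3} + v_{5} = 0  ⇒ sig = [3:]
  P = {1,3,8}:  v_{1} + v_{3} + v_{8} = v_{2}  ⇒ sig = [3:1]
  P = {1,5,9}:  v_{1} + v_{5} + v_{9} = v_{6}  ⇒ sig = [3:1]

so the primitive-relation signature multiset is
{ [2:] ×2,  [2:1] ×3,  [2:1,1],  [2:1,2],  [3:],  [3:1] ×2 }


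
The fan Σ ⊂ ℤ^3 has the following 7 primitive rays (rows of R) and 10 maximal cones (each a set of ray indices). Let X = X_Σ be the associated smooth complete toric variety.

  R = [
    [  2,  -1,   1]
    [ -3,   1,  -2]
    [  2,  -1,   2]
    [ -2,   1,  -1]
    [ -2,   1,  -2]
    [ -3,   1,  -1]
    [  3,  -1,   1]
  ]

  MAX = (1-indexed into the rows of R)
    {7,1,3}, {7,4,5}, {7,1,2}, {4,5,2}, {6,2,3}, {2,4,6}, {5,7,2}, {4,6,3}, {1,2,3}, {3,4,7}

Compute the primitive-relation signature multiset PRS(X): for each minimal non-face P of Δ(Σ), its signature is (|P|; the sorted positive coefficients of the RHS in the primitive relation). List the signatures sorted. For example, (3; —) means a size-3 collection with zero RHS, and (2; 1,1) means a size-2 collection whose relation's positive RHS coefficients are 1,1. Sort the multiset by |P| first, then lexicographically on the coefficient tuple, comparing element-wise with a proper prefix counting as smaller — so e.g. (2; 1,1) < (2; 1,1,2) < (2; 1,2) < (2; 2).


The 9 primitive collections of Σ (r=7, n=3):

  {1,4}:  v_{1} + v_{4} = 0 — sig = (2; —)
  {3,5}:  v_{3} + v_{5} = 0 — sig = (2; —)
  {6,7}:  v_{6} + v_{7} = 0 — sig = (2; —)
  {1,5}:  v_{1} + v_{5} = v_{2} + v_{7} — sig = (2; 1,1)
  {1,6}:  v_{1} + v_{6} = v_{2} + v_{3} — sig = (2; 1,1)
  {5,6}:  v_{5} + v_{6} = v_{2} + v_{4} — sig = (2; 1,1)
  {2,3,4}:  v_{2} + v_{3} + v_{4} = v_{6} — sig = (3; 1)
  {2,3,7}:  v_{2} + v_{3} + v_{7} = v_{1} — sig = (3; 1)
  {2,4,7}:  v_{2} + v_{4} + v_{7} = v_{5} — sig = (3; 1)

so the primitive-relation signature multiset is
{ (2; —) ×3,  (2; 1,1) ×3,  (3; 1) ×3 }


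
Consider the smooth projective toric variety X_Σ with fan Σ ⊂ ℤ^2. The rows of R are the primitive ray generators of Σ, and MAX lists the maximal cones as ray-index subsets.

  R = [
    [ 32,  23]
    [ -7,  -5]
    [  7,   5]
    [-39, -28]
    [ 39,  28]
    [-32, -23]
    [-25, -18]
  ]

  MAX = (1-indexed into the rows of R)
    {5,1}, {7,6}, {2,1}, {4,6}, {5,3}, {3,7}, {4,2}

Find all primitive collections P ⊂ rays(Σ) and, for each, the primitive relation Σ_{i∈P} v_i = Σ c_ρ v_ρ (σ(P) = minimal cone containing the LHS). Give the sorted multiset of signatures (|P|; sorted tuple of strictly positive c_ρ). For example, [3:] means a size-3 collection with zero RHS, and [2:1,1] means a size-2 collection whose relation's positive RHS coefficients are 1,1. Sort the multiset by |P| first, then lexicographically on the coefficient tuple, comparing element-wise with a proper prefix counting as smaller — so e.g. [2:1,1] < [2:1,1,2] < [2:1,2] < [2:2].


Minimal non-faces — 14 found among 7 rays, 7 max cones:

  {1,6}:  v_{1} + v_{6} = 0  ⇒ sig = [2:]
  {2,3}:  v_{2} + v_{3} = 0  ⇒ sig = [2:]
  {4,5}:  v_{4} + v_{5} = 0  ⇒ sig = [2:]
  {1,3}:  v_{1} + v_{3} = v_{5}  ⇒ sig = [2:1]
  {1,4}:  v_{1} + v_{4} = v_{2}  ⇒ sig = [2:1]
  {1,7}:  v_{1} + v_{7} = v_{3}  ⇒ sig = [2:1]
  {2,5}:  v_{2} + v_{5} = v_{1}  ⇒ sig = [2:1]
  {2,6}:  v_{2} + v_{6} = v_{4}  ⇒ sig = [2:1]
  {2,7}:  v_{2} + v_{7} = v_{6}  ⇒ sig = [2:1]
  {3,4}:  v_{3} + v_{4} = v_{6}  ⇒ sig = [2:1]
  {3,6}:  v_{3} + v_{6} = v_{7}  ⇒ sig = [2:1]
  {5,6}:  v_{5} + v_{6} = v_{3}  ⇒ sig = [2:1]
  {4,7}:  v_{4} + v_{7} = 2·v_{6}  ⇒ sig = [2:2]
  {5,7}:  v_{5} + v_{7} = 2·v_{3}  ⇒ sig = [2:2]

Hence PRS(X_Σ) =
    [2:]
    [2:]
    [2:]
    [2:1]
    [2:1]
    [2:1]
    [2:1]
    [2:1]
    [2:1]
    [2:1]
    [2:1]
    [2:1]
    [2:2]
    [2:2]


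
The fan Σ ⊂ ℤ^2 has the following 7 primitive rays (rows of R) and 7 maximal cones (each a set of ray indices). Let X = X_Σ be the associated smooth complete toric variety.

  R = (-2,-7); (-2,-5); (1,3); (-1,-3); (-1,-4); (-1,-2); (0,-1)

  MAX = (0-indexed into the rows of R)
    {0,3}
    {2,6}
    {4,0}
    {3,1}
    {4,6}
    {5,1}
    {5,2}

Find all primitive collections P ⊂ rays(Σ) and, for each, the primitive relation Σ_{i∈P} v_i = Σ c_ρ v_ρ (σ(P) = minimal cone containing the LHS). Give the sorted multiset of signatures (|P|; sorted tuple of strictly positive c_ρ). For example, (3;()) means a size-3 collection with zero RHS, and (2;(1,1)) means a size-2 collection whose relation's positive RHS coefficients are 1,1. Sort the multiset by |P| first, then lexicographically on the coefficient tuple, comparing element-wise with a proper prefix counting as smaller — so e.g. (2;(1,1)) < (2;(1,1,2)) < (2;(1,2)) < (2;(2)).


The 14 primitive collections of Σ (r=7, n=2):

  • {2,3}:  v_{2} + v_{3} = 0  ⟹  sig = (2;())
  • {0,2}:  v_{0} + v_{2} = v_{4}  ⟹  sig = (2;(1))
  • {1,2}:  v_{1} + v_{2} = v_{5}  ⟹  sig = (2;(1))
  • {2,4}:  v_{2} + v_{4} = v_{6}  ⟹  sig = (2;(1))
  • {3,4}:  v_{3} + v_{4} = v_{0}  ⟹  sig = (2;(1))
  • {3,5}:  v_{3} + v_{5} = v_{1}  ⟹  sig = (2;(1))
  • {3,6}:  v_{3} + v_{6} = v_{4}  ⟹  sig = (2;(1))
  • {5,6}:  v_{5} + v_{6} = v_{3}  ⟹  sig = (2;(1))
  • {0,6}:  v_{0} + v_{6} = 2·v_{4}  ⟹  sig = (2;(2))
  • {1,6}:  v_{1} + v_{6} = 2·v_{3}  ⟹  sig = (2;(2))
  • {4,5}:  v_{4} + v_{5} = 2·v_{3}  ⟹  sig = (2;(2))
  • {0,5}:  v_{0} + v_{5} = 3·v_{3}  ⟹  sig = (2;(3))
  • {1,4}:  v_{1} + v_{4} = 3·v_{3}  ⟹  sig = (2;(3))
  • {0,1}:  v_{0} + v_{1} = 4·v_{3}  ⟹  sig = (2;(4))

Sorted signature multiset PRS(X):
{ (2;()),  (2;(1)) ×7,  (2;(2)) ×3,  (2;(3)) ×2,  (2;(4)) }


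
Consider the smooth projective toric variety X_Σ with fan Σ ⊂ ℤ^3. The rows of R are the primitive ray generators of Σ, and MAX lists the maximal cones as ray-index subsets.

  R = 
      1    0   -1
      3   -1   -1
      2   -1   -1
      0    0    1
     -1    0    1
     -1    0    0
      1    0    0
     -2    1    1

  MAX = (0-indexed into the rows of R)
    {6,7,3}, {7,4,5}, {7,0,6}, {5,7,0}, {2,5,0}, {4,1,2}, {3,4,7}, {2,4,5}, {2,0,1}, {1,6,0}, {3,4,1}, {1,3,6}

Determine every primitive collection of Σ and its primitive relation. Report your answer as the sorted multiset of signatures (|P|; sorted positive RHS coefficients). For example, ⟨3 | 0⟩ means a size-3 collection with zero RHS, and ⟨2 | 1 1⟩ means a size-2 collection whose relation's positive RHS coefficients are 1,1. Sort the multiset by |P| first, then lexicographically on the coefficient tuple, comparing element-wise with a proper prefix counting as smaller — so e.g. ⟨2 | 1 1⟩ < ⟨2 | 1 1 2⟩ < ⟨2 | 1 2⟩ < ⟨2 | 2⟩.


|primitive collections| = 10. Relations:

  P = {0,4}:  v_{0} + v_{4} = 0  so sig = ⟨2 | 0⟩
  P = {2,7}:  v_{2} + v_{7} = 0  so sig = ⟨2 | 0⟩
  P = {5,6}:  v_{5} + v_{6} = 0  so sig = ⟨2 | 0⟩
  P = {0,3}:  v_{0} + v_{3} = v_{6}  so sig = ⟨2 | 1⟩
  P = {1,5}:  v_{1} + v_{5} = v_{2}  so sig = ⟨2 | 1⟩
  P = {1,7}:  v_{1} + v_{7} = v_{6}  so sig = ⟨2 | 1⟩
  P = {2,6}:  v_{2} + v_{6} = v_{1}  so sig = ⟨2 | 1⟩
  P = {3,5}:  v_{3} + v_{5} = v_{4}  so sig = ⟨2 | 1⟩
  P = {4,6}:  v_{4} + v_{6} = v_{3}  so sig = ⟨2 | 1⟩
  P = {2,3}:  v_{2} + v_{3} = v_{1} + v_{4}  so sig = ⟨2 | 1 1⟩

Signatures (|P|; sorted positive RHS coefficients), sorted:
{ ⟨2 | 0⟩ ×3,  ⟨2 | 1⟩ ×6,  ⟨2 | 1 1⟩ }


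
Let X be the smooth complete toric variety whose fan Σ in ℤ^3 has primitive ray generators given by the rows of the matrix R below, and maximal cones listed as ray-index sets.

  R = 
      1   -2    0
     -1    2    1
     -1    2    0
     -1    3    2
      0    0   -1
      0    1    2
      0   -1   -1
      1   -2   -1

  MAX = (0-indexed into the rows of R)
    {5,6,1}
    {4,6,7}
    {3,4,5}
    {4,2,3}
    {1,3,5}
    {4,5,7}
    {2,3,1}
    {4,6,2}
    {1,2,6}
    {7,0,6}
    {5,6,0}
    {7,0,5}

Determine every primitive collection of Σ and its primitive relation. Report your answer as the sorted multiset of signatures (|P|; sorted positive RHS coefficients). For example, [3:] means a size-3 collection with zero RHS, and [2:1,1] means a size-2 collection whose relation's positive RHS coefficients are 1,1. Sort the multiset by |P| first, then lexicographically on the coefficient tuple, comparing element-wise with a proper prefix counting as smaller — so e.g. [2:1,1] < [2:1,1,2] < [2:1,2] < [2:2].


The 12 primitive collections of Σ (r=8, n=3):

  P={0,2}:  v_{0} + v_{2} = 0  ⟹  sig = [2:]
  P={1,7}:  v_{1} + v_{7} = 0  ⟹  sig = [2:]
  P={0,3}:  v_{0} + v_{3} = v_{5}  ⟹  sig = [2:1]
  P={0,4}:  v_{0} + v_{4} = v_{7}  ⟹  sig = [2:1]
  P={1,4}:  v_{1} + v_{4} = v_{2}  ⟹  sig = [2:1]
  P={2,5}:  v_{2} + v_{5} = v_{3}  ⟹  sig = [2:1]
  P={2,7}:  v_{2} + v_{7} = v_{4}  ⟹  sig = [2:1]
  P={3,6}:  v_{3} + v_{6} = v_{1}  ⟹  sig = [2:1]
  P={0,1}:  v_{0} + v_{1} = v_{5} + v_{6}  ⟹  sig = [2:1,1]
  P={3,7}:  v_{3} + v_{7} = v_{4} + v_{5}  ⟹  sig = [2:1,1]
  P={4,5,6}:  v_{4} + v_{5} + v_{6} = 0  ⟹  sig = [3:]
  P={5,6,7}:  v_{5} + v_{6} + v_{7} = v_{0}  ⟹  sig = [3:1]

Hence PRS(X_Σ) =
[[2:], [2:], [2:1], [2:1], [2:1], [2:1], [2:1], [2:1], [2:1,1], [2:1,1], [3:], [3:1]]


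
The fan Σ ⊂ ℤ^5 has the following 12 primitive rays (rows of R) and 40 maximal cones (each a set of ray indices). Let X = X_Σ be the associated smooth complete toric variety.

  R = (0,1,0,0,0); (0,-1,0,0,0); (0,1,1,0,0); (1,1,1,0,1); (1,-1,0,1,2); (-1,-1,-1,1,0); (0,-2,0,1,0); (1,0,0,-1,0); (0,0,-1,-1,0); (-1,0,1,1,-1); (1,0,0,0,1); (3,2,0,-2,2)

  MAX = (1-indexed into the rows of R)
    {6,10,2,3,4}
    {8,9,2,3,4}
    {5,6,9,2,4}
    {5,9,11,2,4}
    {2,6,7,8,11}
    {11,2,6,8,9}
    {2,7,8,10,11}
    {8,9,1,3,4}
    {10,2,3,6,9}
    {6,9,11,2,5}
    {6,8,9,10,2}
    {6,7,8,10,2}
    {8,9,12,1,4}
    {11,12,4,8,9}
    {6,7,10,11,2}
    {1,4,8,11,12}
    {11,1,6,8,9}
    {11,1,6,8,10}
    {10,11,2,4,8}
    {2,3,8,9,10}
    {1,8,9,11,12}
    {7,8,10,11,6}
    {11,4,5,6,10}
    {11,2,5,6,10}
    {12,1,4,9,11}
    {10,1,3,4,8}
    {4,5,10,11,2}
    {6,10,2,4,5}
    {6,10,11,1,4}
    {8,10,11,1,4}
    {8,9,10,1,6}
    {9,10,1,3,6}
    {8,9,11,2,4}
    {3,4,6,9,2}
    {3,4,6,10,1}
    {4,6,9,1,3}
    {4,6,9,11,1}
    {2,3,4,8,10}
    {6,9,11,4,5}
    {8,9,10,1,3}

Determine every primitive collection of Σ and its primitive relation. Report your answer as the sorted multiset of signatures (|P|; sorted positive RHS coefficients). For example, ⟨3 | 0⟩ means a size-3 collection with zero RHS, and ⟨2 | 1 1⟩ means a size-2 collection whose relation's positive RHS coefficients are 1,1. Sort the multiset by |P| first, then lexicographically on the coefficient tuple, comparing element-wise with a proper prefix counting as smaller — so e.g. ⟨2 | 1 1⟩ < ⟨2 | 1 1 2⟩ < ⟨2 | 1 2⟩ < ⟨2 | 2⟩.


|primitive collections| = 24. Relations:

  P={1,2}:  v_{1} + v_{2} = 0  ⟹  sig = ⟨2 | 0⟩
  P={3,11}:  v_{3} + v_{11} = v_{4}  ⟹  sig = ⟨2 | 1⟩
  P={1,5}:  v_{1} + v_{5} = v_{4} + v_{6} + v_{11}  ⟹  sig = ⟨2 | 1 1 1⟩
  P={3,7}:  v_{3} + v_{7} = v_{2} + v_{10} + v_{11}  ⟹  sig = ⟨2 | 1 1 1⟩
  P={7,9}:  v_{7} + v_{9} = v_{2} + v_{6} + v_{8}  ⟹  sig = ⟨2 | 1 1 1⟩
  P={10,12}:  v_{10} + v_{12} = v_{1} + v_{4} + v_{8}  ⟹  sig = ⟨2 | 1 1 1⟩
  P={1,7}:  v_{1} + v_{7} = v_{6} + v_{8} + v_{10} + v_{11}  ⟹  sig = ⟨2 | 1 1 1 1⟩
  P={2,12}:  v_{2} + v_{12} = v_{4} + v_{8} + v_{9} + v_{11}  ⟹  sig = ⟨2 | 1 1 1 1⟩
  P={3,12}:  v_{3} + v_{12} = v_{1} + 2·v_{4} + v_{8} + v_{9}  ⟹  sig = ⟨2 | 1 1 1 2⟩
  P={3,5}:  v_{3} + v_{5} = v_{2} + 2·v_{4} + v_{6}  ⟹  sig = ⟨2 | 1 1 2⟩
  P={4,7}:  v_{4} + v_{7} = v_{2} + v_{10} + 2·v_{11}  ⟹  sig = ⟨2 | 1 1 2⟩
  P={6,12}:  v_{6} + v_{12} = v_{1} + v_{9} + 2·v_{11}  ⟹  sig = ⟨2 | 1 1 2⟩
  P={5,7}:  v_{5} + v_{7} = 2·v_{2} + v_{6} + v_{10} + 3·v_{11}  ⟹  sig = ⟨2 | 1 1 2 3⟩
  P={5,12}:  v_{5} + v_{12} = v_{4} + v_{9} + 3·v_{11}  ⟹  sig = ⟨2 | 1 1 3⟩
  P={5,8}:  v_{5} + v_{8} = v_{2} + 2·v_{11}  ⟹  sig = ⟨2 | 1 2⟩
  P={7,12}:  v_{7} + v_{12} = v_{8} + 2·v_{11}  ⟹  sig = ⟨2 | 1 2⟩
  P={3,6,8}:  v_{3} + v_{6} + v_{8} = 0  ⟹  sig = ⟨3 | 0⟩
  P={9,10,11}:  v_{9} + v_{10} + v_{11} = 0  ⟹  sig = ⟨3 | 0⟩
  P={4,6,8}:  v_{4} + v_{6} + v_{8} = v_{11}  ⟹  sig = ⟨3 | 1⟩
  P={4,9,10}:  v_{4} + v_{9} + v_{10} = v_{3}  ⟹  sig = ⟨3 | 1⟩
  P={5,9,10}:  v_{5} + v_{9} + v_{10} = v_{2} + v_{4} + v_{6}  ⟹  sig = ⟨3 | 1 1 1⟩
  P={2,4,6,11}:  v_{2} + v_{4} + v_{6} + v_{11} = v_{5}  ⟹  sig = ⟨4 | 1⟩
  P={1,4,8,9,11}:  v_{1} + v_{4} + v_{8} + v_{9} + v_{11} = v_{12}  ⟹  sig = ⟨5 | 1⟩
  P={2,6,8,10,11}:  v_{2} + v_{6} + v_{8} + v_{10} + v_{11} = v_{7}  ⟹  sig = ⟨5 | 1⟩

Hence PRS(X_Σ) =
    |P|=2: 16 collections, coeffs (), (1), (1,1,1), (1,1,1), (1,1,1), (1,1,1), (1,1,1,1), (1,1,1,1), (1,1,1,2), (1,1,2), (1,1,2), (1,1,2), (1,1,2,3), (1,1,3), (1,2), (1,2)
    |P|=3: 5 collections, coeffs (), (), (1), (1), (1,1,1)
    |P|=4: 1 collection, coeffs (1)
    |P|=5: 2 collections, coeffs (1), (1)
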